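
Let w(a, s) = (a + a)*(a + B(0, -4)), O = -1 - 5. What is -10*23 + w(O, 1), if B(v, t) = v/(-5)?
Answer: -158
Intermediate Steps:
B(v, t) = -v/5 (B(v, t) = v*(-⅕) = -v/5)
O = -6
w(a, s) = 2*a² (w(a, s) = (a + a)*(a - ⅕*0) = (2*a)*(a + 0) = (2*a)*a = 2*a²)
-10*23 + w(O, 1) = -10*23 + 2*(-6)² = -230 + 2*36 = -230 + 72 = -158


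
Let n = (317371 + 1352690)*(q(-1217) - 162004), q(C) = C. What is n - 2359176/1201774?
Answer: -163795202356268235/600887 ≈ -2.7259e+11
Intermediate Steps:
n = -272589026481 (n = (317371 + 1352690)*(-1217 - 162004) = 1670061*(-163221) = -272589026481)
n - 2359176/1201774 = -272589026481 - 2359176/1201774 = -272589026481 - 2359176*1/1201774 = -272589026481 - 1179588/600887 = -163795202356268235/600887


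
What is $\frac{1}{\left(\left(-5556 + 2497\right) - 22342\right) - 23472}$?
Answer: $- \frac{1}{48873} \approx -2.0461 \cdot 10^{-5}$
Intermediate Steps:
$\frac{1}{\left(\left(-5556 + 2497\right) - 22342\right) - 23472} = \frac{1}{\left(-3059 - 22342\right) - 23472} = \frac{1}{-25401 - 23472} = \frac{1}{-48873} = - \frac{1}{48873}$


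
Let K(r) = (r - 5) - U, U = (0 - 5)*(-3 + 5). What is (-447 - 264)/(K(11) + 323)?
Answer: -237/113 ≈ -2.0973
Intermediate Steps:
U = -10 (U = -5*2 = -10)
K(r) = 5 + r (K(r) = (r - 5) - 1*(-10) = (-5 + r) + 10 = 5 + r)
(-447 - 264)/(K(11) + 323) = (-447 - 264)/((5 + 11) + 323) = -711/(16 + 323) = -711/339 = -711*1/339 = -237/113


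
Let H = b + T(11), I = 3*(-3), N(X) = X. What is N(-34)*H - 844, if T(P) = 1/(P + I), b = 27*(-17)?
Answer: 14745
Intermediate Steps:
b = -459
I = -9
T(P) = 1/(-9 + P) (T(P) = 1/(P - 9) = 1/(-9 + P))
H = -917/2 (H = -459 + 1/(-9 + 11) = -459 + 1/2 = -459 + ½ = -917/2 ≈ -458.50)
N(-34)*H - 844 = -34*(-917/2) - 844 = 15589 - 844 = 14745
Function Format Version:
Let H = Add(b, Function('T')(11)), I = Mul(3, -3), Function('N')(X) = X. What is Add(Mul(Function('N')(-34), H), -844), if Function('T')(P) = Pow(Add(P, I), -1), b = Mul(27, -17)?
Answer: 14745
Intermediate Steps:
b = -459
I = -9
Function('T')(P) = Pow(Add(-9, P), -1) (Function('T')(P) = Pow(Add(P, -9), -1) = Pow(Add(-9, P), -1))
H = Rational(-917, 2) (H = Add(-459, Pow(Add(-9, 11), -1)) = Add(-459, Pow(2, -1)) = Add(-459, Rational(1, 2)) = Rational(-917, 2) ≈ -458.50)
Add(Mul(Function('N')(-34), H), -844) = Add(Mul(-34, Rational(-917, 2)), -844) = Add(15589, -844) = 14745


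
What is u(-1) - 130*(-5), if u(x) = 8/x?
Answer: 642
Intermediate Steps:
u(-1) - 130*(-5) = 8/(-1) - 130*(-5) = 8*(-1) + 650 = -8 + 650 = 642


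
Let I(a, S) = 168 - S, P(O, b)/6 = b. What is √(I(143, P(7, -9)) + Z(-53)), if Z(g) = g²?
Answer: √3031 ≈ 55.055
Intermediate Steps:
P(O, b) = 6*b
√(I(143, P(7, -9)) + Z(-53)) = √((168 - 6*(-9)) + (-53)²) = √((168 - 1*(-54)) + 2809) = √((168 + 54) + 2809) = √(222 + 2809) = √3031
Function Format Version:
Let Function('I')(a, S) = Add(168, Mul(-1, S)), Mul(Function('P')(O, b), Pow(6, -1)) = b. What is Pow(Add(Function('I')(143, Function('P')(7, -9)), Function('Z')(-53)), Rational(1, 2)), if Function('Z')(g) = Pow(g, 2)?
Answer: Pow(3031, Rational(1, 2)) ≈ 55.055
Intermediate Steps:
Function('P')(O, b) = Mul(6, b)
Pow(Add(Function('I')(143, Function('P')(7, -9)), Function('Z')(-53)), Rational(1, 2)) = Pow(Add(Add(168, Mul(-1, Mul(6, -9))), Pow(-53, 2)), Rational(1, 2)) = Pow(Add(Add(168, Mul(-1, -54)), 2809), Rational(1, 2)) = Pow(Add(Add(168, 54), 2809), Rational(1, 2)) = Pow(Add(222, 2809), Rational(1, 2)) = Pow(3031, Rational(1, 2))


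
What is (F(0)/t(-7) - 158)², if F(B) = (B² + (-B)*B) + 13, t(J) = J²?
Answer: 59737441/2401 ≈ 24880.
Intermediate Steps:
F(B) = 13 (F(B) = (B² - B²) + 13 = 0 + 13 = 13)
(F(0)/t(-7) - 158)² = (13/((-7)²) - 158)² = (13/49 - 158)² = (-7729/49)² = 59737441/2401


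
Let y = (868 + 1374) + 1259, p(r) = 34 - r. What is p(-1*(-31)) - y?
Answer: -3498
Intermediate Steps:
y = 3501 (y = 2242 + 1259 = 3501)
p(-1*(-31)) - y = (34 - (-1)*(-31)) - 1*3501 = (34 - 1*31) - 3501 = (34 - 31) - 3501 = 3 - 3501 = -3498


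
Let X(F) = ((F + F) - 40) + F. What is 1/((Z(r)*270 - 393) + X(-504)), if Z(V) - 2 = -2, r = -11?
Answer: -1/1945 ≈ -0.00051414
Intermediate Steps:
Z(V) = 0 (Z(V) = 2 - 2 = 0)
X(F) = -40 + 3*F (X(F) = (2*F - 40) + F = (-40 + 2*F) + F = -40 + 3*F)
1/((Z(r)*270 - 393) + X(-504)) = 1/((0*270 - 393) + (-40 + 3*(-504))) = 1/((0 - 393) + (-40 - 1512)) = 1/(-393 - 1552) = 1/(-1945) = -1/1945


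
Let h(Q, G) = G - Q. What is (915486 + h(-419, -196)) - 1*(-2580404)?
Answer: 3496113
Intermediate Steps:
(915486 + h(-419, -196)) - 1*(-2580404) = (915486 + (-196 - 1*(-419))) - 1*(-2580404) = (915486 + (-196 + 419)) + 2580404 = (915486 + 223) + 2580404 = 915709 + 2580404 = 3496113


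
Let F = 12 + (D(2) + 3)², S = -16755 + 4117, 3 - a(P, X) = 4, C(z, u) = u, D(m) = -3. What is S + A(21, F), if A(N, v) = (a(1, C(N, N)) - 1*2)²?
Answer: -12629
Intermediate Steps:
a(P, X) = -1 (a(P, X) = 3 - 1*4 = 3 - 4 = -1)
S = -12638
F = 12 (F = 12 + (-3 + 3)² = 12 + 0² = 12 + 0 = 12)
A(N, v) = 9 (A(N, v) = (-1 - 1*2)² = (-1 - 2)² = (-3)² = 9)
S + A(21, F) = -12638 + 9 = -12629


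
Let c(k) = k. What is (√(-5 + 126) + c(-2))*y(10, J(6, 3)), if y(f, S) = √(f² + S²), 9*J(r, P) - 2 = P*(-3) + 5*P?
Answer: 2*√2041 ≈ 90.355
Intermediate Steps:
J(r, P) = 2/9 + 2*P/9 (J(r, P) = 2/9 + (P*(-3) + 5*P)/9 = 2/9 + (-3*P + 5*P)/9 = 2/9 + (2*P)/9 = 2/9 + 2*P/9)
y(f, S) = √(S² + f²)
(√(-5 + 126) + c(-2))*y(10, J(6, 3)) = (√(-5 + 126) - 2)*√((2/9 + (2/9)*3)² + 10²) = (√121 - 2)*√((2/9 + ⅔)² + 100) = (11 - 2)*√((8/9)² + 100) = 9*√(64/81 + 100) = 9*√(8164/81) = 9*(2*√2041/9) = 2*√2041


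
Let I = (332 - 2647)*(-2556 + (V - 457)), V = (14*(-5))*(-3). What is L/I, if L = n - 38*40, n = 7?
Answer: -1513/6488945 ≈ -0.00023317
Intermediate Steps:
V = 210 (V = -70*(-3) = 210)
L = -1513 (L = 7 - 38*40 = 7 - 1520 = -1513)
I = 6488945 (I = (332 - 2647)*(-2556 + (210 - 457)) = -2315*(-2556 - 247) = -2315*(-2803) = 6488945)
L/I = -1513/6488945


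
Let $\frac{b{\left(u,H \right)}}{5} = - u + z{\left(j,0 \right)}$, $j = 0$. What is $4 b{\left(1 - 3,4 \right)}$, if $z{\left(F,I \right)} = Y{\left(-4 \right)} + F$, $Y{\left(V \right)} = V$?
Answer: $-40$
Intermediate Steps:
$z{\left(F,I \right)} = -4 + F$
$b{\left(u,H \right)} = -20 - 5 u$ ($b{\left(u,H \right)} = 5 \left(- u + \left(-4 + 0\right)\right) = 5 \left(- u - 4\right) = 5 \left(-4 - u\right) = -20 - 5 u$)
$4 b{\left(1 - 3,4 \right)} = 4 \left(-20 - 5 \left(1 - 3\right)\right) = 4 \left(-20 - -10\right) = 4 \left(-20 + 10\right) = 4 \left(-10\right) = -40$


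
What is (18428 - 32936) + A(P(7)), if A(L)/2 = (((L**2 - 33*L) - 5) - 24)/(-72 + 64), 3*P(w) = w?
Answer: -521383/36 ≈ -14483.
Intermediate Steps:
P(w) = w/3
A(L) = 29/4 - L**2/4 + 33*L/4 (A(L) = 2*((((L**2 - 33*L) - 5) - 24)/(-72 + 64)) = 2*(((-5 + L**2 - 33*L) - 24)/(-8)) = 2*((-29 + L**2 - 33*L)*(-1/8)) = 2*(29/8 - L**2/8 + 33*L/8) = 29/4 - L**2/4 + 33*L/4)
(18428 - 32936) + A(P(7)) = (18428 - 32936) + (29/4 - ((1/3)*7)**2/4 + 33*((1/3)*7)/4) = -14508 + (29/4 - (7/3)**2/4 + (33/4)*(7/3)) = -14508 + (29/4 - 1/4*49/9 + 77/4) = -14508 + (29/4 - 49/36 + 77/4) = -14508 + 905/36 = -521383/36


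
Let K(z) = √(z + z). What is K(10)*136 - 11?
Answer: -11 + 272*√5 ≈ 597.21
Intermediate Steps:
K(z) = √2*√z (K(z) = √(2*z) = √2*√z)
K(10)*136 - 11 = (√2*√10)*136 - 11 = (2*√5)*136 - 11 = 272*√5 - 11 = -11 + 272*√5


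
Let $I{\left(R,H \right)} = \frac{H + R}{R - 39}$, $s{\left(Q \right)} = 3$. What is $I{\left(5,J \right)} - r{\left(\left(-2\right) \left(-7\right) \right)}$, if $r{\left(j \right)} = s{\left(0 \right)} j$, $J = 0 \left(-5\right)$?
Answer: $- \frac{1433}{34} \approx -42.147$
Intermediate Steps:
$J = 0$
$r{\left(j \right)} = 3 j$
$I{\left(R,H \right)} = \frac{H + R}{-39 + R}$
$I{\left(5,J \right)} - r{\left(\left(-2\right) \left(-7\right) \right)} = \frac{0 + 5}{-39 + 5} - 3 \left(\left(-2\right) \left(-7\right)\right) = \frac{1}{-34} \cdot 5 - 3 \cdot 14 = \left(- \frac{1}{34}\right) 5 - 42 = - \frac{5}{34} - 42 = - \frac{1433}{34}$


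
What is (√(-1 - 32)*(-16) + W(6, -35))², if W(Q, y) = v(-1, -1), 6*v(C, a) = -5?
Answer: -304103/36 + 80*I*√33/3 ≈ -8447.3 + 153.19*I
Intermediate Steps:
v(C, a) = -⅚ (v(C, a) = (⅙)*(-5) = -⅚)
W(Q, y) = -⅚
(√(-1 - 32)*(-16) + W(6, -35))² = (√(-1 - 32)*(-16) - ⅚)² = (√(-33)*(-16) - ⅚)² = ((I*√33)*(-16) - ⅚)² = (-16*I*√33 - ⅚)² = (-⅚ - 16*I*√33)²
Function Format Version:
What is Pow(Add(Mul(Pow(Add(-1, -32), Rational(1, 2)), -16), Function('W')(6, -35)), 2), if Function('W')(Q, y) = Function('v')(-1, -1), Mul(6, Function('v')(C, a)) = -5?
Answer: Add(Rational(-304103, 36), Mul(Rational(80, 3), I, Pow(33, Rational(1, 2)))) ≈ Add(-8447.3, Mul(153.19, I))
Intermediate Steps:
Function('v')(C, a) = Rational(-5, 6) (Function('v')(C, a) = Mul(Rational(1, 6), -5) = Rational(-5, 6))
Function('W')(Q, y) = Rational(-5, 6)
Pow(Add(Mul(Pow(Add(-1, -32), Rational(1, 2)), -16), Function('W')(6, -35)), 2) = Pow(Add(Mul(Pow(Add(-1, -32), Rational(1, 2)), -16), Rational(-5, 6)), 2) = Pow(Add(Mul(Pow(-33, Rational(1, 2)), -16), Rational(-5, 6)), 2) = Pow(Add(Mul(Mul(I, Pow(33, Rational(1, 2))), -16), Rational(-5, 6)), 2) = Pow(Add(Mul(-16, I, Pow(33, Rational(1, 2))), Rational(-5, 6)), 2) = Pow(Add(Rational(-5, 6), Mul(-16, I, Pow(33, Rational(1, 2)))), 2)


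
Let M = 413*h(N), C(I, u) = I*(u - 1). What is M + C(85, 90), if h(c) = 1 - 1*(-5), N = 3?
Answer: 10043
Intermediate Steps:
h(c) = 6 (h(c) = 1 + 5 = 6)
C(I, u) = I*(-1 + u)
M = 2478 (M = 413*6 = 2478)
M + C(85, 90) = 2478 + 85*(-1 + 90) = 2478 + 85*89 = 2478 + 7565 = 10043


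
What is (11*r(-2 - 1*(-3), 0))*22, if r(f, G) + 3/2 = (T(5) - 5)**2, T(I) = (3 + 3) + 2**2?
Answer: 5687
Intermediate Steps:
T(I) = 10 (T(I) = 6 + 4 = 10)
r(f, G) = 47/2 (r(f, G) = -3/2 + (10 - 5)**2 = -3/2 + 5**2 = -3/2 + 25 = 47/2)
(11*r(-2 - 1*(-3), 0))*22 = (11*(47/2))*22 = (517/2)*22 = 5687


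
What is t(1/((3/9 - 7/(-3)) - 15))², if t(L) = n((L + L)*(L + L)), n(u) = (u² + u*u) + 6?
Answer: 126507560963364/3512479453921 ≈ 36.017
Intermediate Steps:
n(u) = 6 + 2*u² (n(u) = (u² + u²) + 6 = 2*u² + 6 = 6 + 2*u²)
t(L) = 6 + 32*L⁴ (t(L) = 6 + 2*((L + L)*(L + L))² = 6 + 2*((2*L)*(2*L))² = 6 + 2*(4*L²)² = 6 + 2*(16*L⁴) = 6 + 32*L⁴)
t(1/((3/9 - 7/(-3)) - 15))² = (6 + 32*(1/((3/9 - 7/(-3)) - 15))⁴)² = (6 + 32*(1/((3*(⅑) - 7*(-⅓)) - 15))⁴)² = (6 + 32*(1/((⅓ + 7/3) - 15))⁴)² = (6 + 32*(1/(8/3 - 15))⁴)² = (6 + 32*(1/(-37/3))⁴)² = (6 + 32*(-3/37)⁴)² = (6 + 32*(81/1874161))² = (6 + 2592/1874161)² = (11247558/1874161)² = 126507560963364/3512479453921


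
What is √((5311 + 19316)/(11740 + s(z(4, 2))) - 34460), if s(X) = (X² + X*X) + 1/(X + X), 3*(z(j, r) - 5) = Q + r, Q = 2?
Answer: 7*I*√11492175011804222/4042543 ≈ 185.63*I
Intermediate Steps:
z(j, r) = 17/3 + r/3 (z(j, r) = 5 + (2 + r)/3 = 5 + (⅔ + r/3) = 17/3 + r/3)
s(X) = 1/(2*X) + 2*X² (s(X) = (X² + X²) + 1/(2*X) = 2*X² + 1/(2*X) = 1/(2*X) + 2*X²)
√((5311 + 19316)/(11740 + s(z(4, 2))) - 34460) = √((5311 + 19316)/(11740 + (1 + 4*(17/3 + (⅓)*2)³)/(2*(17/3 + (⅓)*2))) - 34460) = √(24627/(11740 + (1 + 4*(17/3 + ⅔)³)/(2*(17/3 + ⅔))) - 34460) = √(24627/(11740 + (1 + 4*(19/3)³)/(2*(19/3))) - 34460) = √(24627/(11740 + (½)*(3/19)*(1 + 4*(6859/27))) - 34460) = √(24627/(11740 + (½)*(3/19)*(1 + 27436/27)) - 34460) = √(24627/(11740 + (½)*(3/19)*(27463/27)) - 34460) = √(24627/(11740 + 27463/342) - 34460) = √(24627/(4042543/342) - 34460) = √(24627*(342/4042543) - 34460) = √(8422434/4042543 - 34460) = √(-139297609346/4042543) = 7*I*√11492175011804222/4042543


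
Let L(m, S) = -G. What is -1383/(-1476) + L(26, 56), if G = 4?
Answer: -1507/492 ≈ -3.0630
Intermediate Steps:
L(m, S) = -4 (L(m, S) = -1*4 = -4)
-1383/(-1476) + L(26, 56) = -1383/(-1476) - 4 = -1383*(-1/1476) - 4 = 461/492 - 4 = -1507/492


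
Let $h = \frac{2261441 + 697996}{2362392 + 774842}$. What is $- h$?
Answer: $- \frac{2959437}{3137234} \approx -0.94333$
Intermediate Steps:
$h = \frac{2959437}{3137234} \approx 0.94333$
$- h = \left(-1\right) \frac{2959437}{3137234} = - \frac{2959437}{3137234}$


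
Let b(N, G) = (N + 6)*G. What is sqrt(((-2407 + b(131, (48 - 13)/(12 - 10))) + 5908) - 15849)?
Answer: I*sqrt(39802)/2 ≈ 99.752*I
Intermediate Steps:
b(N, G) = G*(6 + N) (b(N, G) = (6 + N)*G = G*(6 + N))
sqrt(((-2407 + b(131, (48 - 13)/(12 - 10))) + 5908) - 15849) = sqrt(((-2407 + ((48 - 13)/(12 - 10))*(6 + 131)) + 5908) - 15849) = sqrt(((-2407 + (35/2)*137) + 5908) - 15849) = sqrt(((-2407 + 4795/2) + 5908) - 15849) = sqrt((-19/2 + 5908) - 15849) = sqrt(11797/2 - 15849) = sqrt(-19901/2) = I*sqrt(39802)/2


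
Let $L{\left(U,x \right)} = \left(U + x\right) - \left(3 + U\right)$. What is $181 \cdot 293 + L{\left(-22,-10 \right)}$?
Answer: $53020$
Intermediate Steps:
$L{\left(U,x \right)} = -3 + x$
$181 \cdot 293 + L{\left(-22,-10 \right)} = 181 \cdot 293 - 13 = 53033 - 13 = 53020$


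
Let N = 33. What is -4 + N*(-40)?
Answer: -1324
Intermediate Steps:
-4 + N*(-40) = -4 + 33*(-40) = -4 - 1320 = -1324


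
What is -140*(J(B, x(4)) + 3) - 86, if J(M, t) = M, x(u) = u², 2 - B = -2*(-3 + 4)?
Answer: -1066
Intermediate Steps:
B = 4 (B = 2 - (-2)*(-3 + 4) = 2 - (-2) = 2 - 1*(-2) = 2 + 2 = 4)
-140*(J(B, x(4)) + 3) - 86 = -140*(4 + 3) - 86 = -140*7 - 86 = -70*14 - 86 = -980 - 86 = -1066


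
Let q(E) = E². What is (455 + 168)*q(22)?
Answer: 301532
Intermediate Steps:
(455 + 168)*q(22) = (455 + 168)*22² = 623*484 = 301532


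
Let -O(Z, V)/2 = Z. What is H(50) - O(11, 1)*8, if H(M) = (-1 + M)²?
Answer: 2577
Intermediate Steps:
O(Z, V) = -2*Z
H(50) - O(11, 1)*8 = (-1 + 50)² - (-2*11)*8 = 49² - (-22)*8 = 2401 - 1*(-176) = 2401 + 176 = 2577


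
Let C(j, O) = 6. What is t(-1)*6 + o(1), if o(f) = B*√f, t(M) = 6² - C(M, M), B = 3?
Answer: 183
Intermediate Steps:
t(M) = 30 (t(M) = 6² - 1*6 = 36 - 6 = 30)
o(f) = 3*√f
t(-1)*6 + o(1) = 30*6 + 3*√1 = 180 + 3*1 = 180 + 3 = 183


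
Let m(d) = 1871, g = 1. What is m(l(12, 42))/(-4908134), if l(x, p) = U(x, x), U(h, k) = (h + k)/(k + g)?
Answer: -1871/4908134 ≈ -0.00038120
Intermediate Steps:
U(h, k) = (h + k)/(1 + k) (U(h, k) = (h + k)/(k + 1) = (h + k)/(1 + k))
l(x, p) = 2*x/(1 + x) (l(x, p) = (x + x)/(1 + x) = (2*x)/(1 + x) = 2*x/(1 + x))
m(l(12, 42))/(-4908134) = 1871/(-4908134) = 1871*(-1/4908134) = -1871/4908134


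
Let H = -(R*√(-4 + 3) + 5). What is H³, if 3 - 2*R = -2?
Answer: -125/4 - 1375*I/8 ≈ -31.25 - 171.88*I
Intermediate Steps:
R = 5/2 (R = 3/2 - ½*(-2) = 3/2 + 1 = 5/2 ≈ 2.5000)
H = -5 - 5*I/2 (H = -(5*√(-4 + 3)/2 + 5) = -(5*√(-1)/2 + 5) = -(5*I/2 + 5) = -(5 + 5*I/2) = -5 - 5*I/2 ≈ -5.0 - 2.5*I)
H³ = (-5 - 5*I/2)³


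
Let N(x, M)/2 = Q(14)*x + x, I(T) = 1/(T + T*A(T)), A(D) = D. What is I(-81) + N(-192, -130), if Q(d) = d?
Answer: -37324799/6480 ≈ -5760.0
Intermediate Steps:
I(T) = 1/(T + T²) (I(T) = 1/(T + T*T) = 1/(T + T²))
N(x, M) = 30*x (N(x, M) = 2*(14*x + x) = 2*(15*x) = 30*x)
I(-81) + N(-192, -130) = 1/((-81)*(1 - 81)) + 30*(-192) = -1/81/(-80) - 5760 = -1/81*(-1/80) - 5760 = 1/6480 - 5760 = -37324799/6480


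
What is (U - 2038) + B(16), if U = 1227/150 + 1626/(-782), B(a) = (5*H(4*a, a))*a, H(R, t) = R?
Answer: 60372369/19550 ≈ 3088.1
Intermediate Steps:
B(a) = 20*a² (B(a) = (5*(4*a))*a = (20*a)*a = 20*a²)
U = 119269/19550 (U = 1227*(1/150) + 1626*(-1/782) = 409/50 - 813/391 = 119269/19550 ≈ 6.1007)
(U - 2038) + B(16) = (119269/19550 - 2038) + 20*16² = -39723631/19550 + 20*256 = -39723631/19550 + 5120 = 60372369/19550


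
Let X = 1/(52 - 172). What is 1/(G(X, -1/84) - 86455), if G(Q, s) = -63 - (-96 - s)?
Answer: -84/7259449 ≈ -1.1571e-5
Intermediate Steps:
X = -1/120 (X = 1/(-120) = -1/120 ≈ -0.0083333)
G(Q, s) = 33 + s (G(Q, s) = -63 + (96 + s) = 33 + s)
1/(G(X, -1/84) - 86455) = 1/((33 - 1/84) - 86455) = 1/(2771/84 - 86455) = 1/(-7259449/84) = -84/7259449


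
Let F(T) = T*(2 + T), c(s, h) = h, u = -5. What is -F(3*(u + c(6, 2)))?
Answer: -63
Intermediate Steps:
-F(3*(u + c(6, 2))) = -3*(-5 + 2)*(2 + 3*(-5 + 2)) = -3*(-3)*(2 + 3*(-3)) = -(-9)*(2 - 9) = -(-9)*(-7) = -1*63 = -63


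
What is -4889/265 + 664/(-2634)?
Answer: -6526793/349005 ≈ -18.701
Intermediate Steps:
-4889/265 + 664/(-2634) = -4889*1/265 + 664*(-1/2634) = -4889/265 - 332/1317 = -6526793/349005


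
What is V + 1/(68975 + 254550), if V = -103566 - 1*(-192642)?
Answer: 28818312901/323525 ≈ 89076.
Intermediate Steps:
V = 89076 (V = -103566 + 192642 = 89076)
V + 1/(68975 + 254550) = 89076 + 1/(68975 + 254550) = 89076 + 1/323525 = 28818312901/323525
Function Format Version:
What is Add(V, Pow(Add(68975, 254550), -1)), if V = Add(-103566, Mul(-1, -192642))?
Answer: Rational(28818312901, 323525) ≈ 89076.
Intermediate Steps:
V = 89076 (V = Add(-103566, 192642) = 89076)
Add(V, Pow(Add(68975, 254550), -1)) = Add(89076, Pow(Add(68975, 254550), -1)) = Add(89076, Pow(323525, -1)) = Add(89076, Rational(1, 323525)) = Rational(28818312901, 323525)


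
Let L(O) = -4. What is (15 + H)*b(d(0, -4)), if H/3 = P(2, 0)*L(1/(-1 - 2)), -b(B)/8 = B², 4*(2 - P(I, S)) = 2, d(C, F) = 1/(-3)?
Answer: 8/3 ≈ 2.6667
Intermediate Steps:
d(C, F) = -⅓
P(I, S) = 3/2 (P(I, S) = 2 - ¼*2 = 2 - ½ = 3/2)
b(B) = -8*B²
H = -18 (H = 3*((3/2)*(-4)) = 3*(-6) = -18)
(15 + H)*b(d(0, -4)) = (15 - 18)*(-8*(-⅓)²) = -(-24)/9 = -3*(-8/9) = 8/3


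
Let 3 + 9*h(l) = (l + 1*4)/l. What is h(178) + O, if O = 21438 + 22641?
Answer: 35307103/801 ≈ 44079.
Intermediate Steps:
O = 44079
h(l) = -1/3 + (4 + l)/(9*l) (h(l) = -1/3 + ((l + 1*4)/l)/9 = -1/3 + ((l + 4)/l)/9 = -1/3 + ((4 + l)/l)/9 = -1/3 + (4 + l)/(9*l))
h(178) + O = (2/9)*(2 - 1*178)/178 + 44079 = (2/9)*(1/178)*(2 - 178) + 44079 = (2/9)*(1/178)*(-176) + 44079 = -176/801 + 44079 = 35307103/801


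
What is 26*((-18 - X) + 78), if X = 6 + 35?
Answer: 494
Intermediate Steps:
X = 41
26*((-18 - X) + 78) = 26*((-18 - 1*41) + 78) = 26*((-18 - 41) + 78) = 26*(-59 + 78) = 26*19 = 494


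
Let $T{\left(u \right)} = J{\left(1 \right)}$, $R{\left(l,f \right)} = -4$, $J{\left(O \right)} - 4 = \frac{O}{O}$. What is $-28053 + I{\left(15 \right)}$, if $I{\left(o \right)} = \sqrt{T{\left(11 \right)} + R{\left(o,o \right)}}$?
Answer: $-28052$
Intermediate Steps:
$J{\left(O \right)} = 5$ ($J{\left(O \right)} = 4 + \frac{O}{O} = 4 + 1 = 5$)
$T{\left(u \right)} = 5$
$I{\left(o \right)} = 1$ ($I{\left(o \right)} = \sqrt{5 - 4} = \sqrt{1} = 1$)
$-28053 + I{\left(15 \right)} = -28053 + 1 = -28052$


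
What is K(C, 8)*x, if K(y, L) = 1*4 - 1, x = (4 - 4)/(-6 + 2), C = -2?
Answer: 0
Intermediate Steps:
x = 0 (x = 0/(-4) = 0*(-¼) = 0)
K(y, L) = 3 (K(y, L) = 4 - 1 = 3)
K(C, 8)*x = 3*0 = 0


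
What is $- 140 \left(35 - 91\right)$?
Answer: $7840$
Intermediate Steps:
$- 140 \left(35 - 91\right) = \left(-140\right) \left(-56\right) = 7840$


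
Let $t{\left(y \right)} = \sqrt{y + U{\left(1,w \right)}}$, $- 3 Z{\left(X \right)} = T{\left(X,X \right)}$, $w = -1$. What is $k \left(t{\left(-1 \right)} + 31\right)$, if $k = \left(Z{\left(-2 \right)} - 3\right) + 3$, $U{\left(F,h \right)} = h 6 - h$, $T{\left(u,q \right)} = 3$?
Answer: $-31 - i \sqrt{6} \approx -31.0 - 2.4495 i$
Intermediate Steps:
$Z{\left(X \right)} = -1$ ($Z{\left(X \right)} = \left(- \frac{1}{3}\right) 3 = -1$)
$U{\left(F,h \right)} = 5 h$ ($U{\left(F,h \right)} = 6 h - h = 5 h$)
$t{\left(y \right)} = \sqrt{-5 + y}$ ($t{\left(y \right)} = \sqrt{y + 5 \left(-1\right)} = \sqrt{y - 5} = \sqrt{-5 + y}$)
$k = -1$ ($k = \left(-1 - 3\right) + 3 = -4 + 3 = -1$)
$k \left(t{\left(-1 \right)} + 31\right) = - (\sqrt{-5 - 1} + 31) = - (\sqrt{-6} + 31) = - (i \sqrt{6} + 31) = - (31 + i \sqrt{6}) = -31 - i \sqrt{6}$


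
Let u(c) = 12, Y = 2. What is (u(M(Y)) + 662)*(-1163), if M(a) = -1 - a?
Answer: -783862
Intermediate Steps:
(u(M(Y)) + 662)*(-1163) = (12 + 662)*(-1163) = 674*(-1163) = -783862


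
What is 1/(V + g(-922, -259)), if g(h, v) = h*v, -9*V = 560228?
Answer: 9/1588954 ≈ 5.6641e-6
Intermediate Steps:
V = -560228/9 (V = -1/9*560228 = -560228/9 ≈ -62248.)
1/(V + g(-922, -259)) = 1/(-560228/9 - 922*(-259)) = 1/(-560228/9 + 238798) = 1/(1588954/9) = 9/1588954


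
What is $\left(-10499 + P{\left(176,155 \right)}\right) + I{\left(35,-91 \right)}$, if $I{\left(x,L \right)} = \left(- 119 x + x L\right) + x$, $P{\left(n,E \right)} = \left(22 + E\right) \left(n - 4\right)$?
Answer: $12630$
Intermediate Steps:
$P{\left(n,E \right)} = \left(-4 + n\right) \left(22 + E\right)$ ($P{\left(n,E \right)} = \left(22 + E\right) \left(-4 + n\right) = \left(-4 + n\right) \left(22 + E\right)$)
$I{\left(x,L \right)} = - 118 x + L x$ ($I{\left(x,L \right)} = \left(- 119 x + L x\right) + x = - 118 x + L x$)
$\left(-10499 + P{\left(176,155 \right)}\right) + I{\left(35,-91 \right)} = \left(-10499 + \left(-88 - 620 + 22 \cdot 176 + 155 \cdot 176\right)\right) + 35 \left(-118 - 91\right) = \left(-10499 + \left(-88 - 620 + 3872 + 27280\right)\right) + 35 \left(-209\right) = \left(-10499 + 30444\right) - 7315 = 19945 - 7315 = 12630$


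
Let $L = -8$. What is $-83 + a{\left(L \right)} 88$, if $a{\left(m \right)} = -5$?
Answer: $-523$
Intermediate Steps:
$-83 + a{\left(L \right)} 88 = -83 - 440 = -523$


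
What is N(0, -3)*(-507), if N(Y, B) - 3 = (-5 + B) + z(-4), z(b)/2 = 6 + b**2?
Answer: -19773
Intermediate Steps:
z(b) = 12 + 2*b**2 (z(b) = 2*(6 + b**2) = 12 + 2*b**2)
N(Y, B) = 42 + B (N(Y, B) = 3 + ((-5 + B) + (12 + 2*(-4)**2)) = 3 + ((-5 + B) + (12 + 2*16)) = 3 + ((-5 + B) + (12 + 32)) = 3 + ((-5 + B) + 44) = 3 + (39 + B) = 42 + B)
N(0, -3)*(-507) = (42 - 3)*(-507) = 39*(-507) = -19773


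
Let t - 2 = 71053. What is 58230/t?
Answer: 1294/1579 ≈ 0.81951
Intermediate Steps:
t = 71055 (t = 2 + 71053 = 71055)
58230/t = 58230/71055 = 58230*(1/71055) = 1294/1579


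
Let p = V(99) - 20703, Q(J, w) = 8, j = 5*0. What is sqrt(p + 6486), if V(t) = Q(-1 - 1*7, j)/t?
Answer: 5*I*sqrt(619289)/33 ≈ 119.23*I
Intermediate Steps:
j = 0
V(t) = 8/t
p = -2049589/99 (p = 8/99 - 20703 = -2049589/99 ≈ -20703.)
sqrt(p + 6486) = sqrt(-2049589/99 + 6486) = sqrt(-1407475/99) = 5*I*sqrt(619289)/33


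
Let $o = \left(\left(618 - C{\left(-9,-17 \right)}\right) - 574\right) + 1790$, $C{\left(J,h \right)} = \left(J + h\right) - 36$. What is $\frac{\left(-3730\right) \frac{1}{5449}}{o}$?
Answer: $- \frac{1865}{5165652} \approx -0.00036104$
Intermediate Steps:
$C{\left(J,h \right)} = -36 + J + h$
$o = 1896$ ($o = \left(\left(618 - \left(-36 - 9 - 17\right)\right) - 574\right) + 1790 = \left(\left(618 - -62\right) - 574\right) + 1790 = \left(\left(618 + 62\right) - 574\right) + 1790 = \left(680 - 574\right) + 1790 = 106 + 1790 = 1896$)
$\frac{\left(-3730\right) \frac{1}{5449}}{o} = \frac{\left(-3730\right) \frac{1}{5449}}{1896} = \left(-3730\right) \frac{1}{5449} \cdot \frac{1}{1896} = \left(- \frac{3730}{5449}\right) \frac{1}{1896} = - \frac{1865}{5165652}$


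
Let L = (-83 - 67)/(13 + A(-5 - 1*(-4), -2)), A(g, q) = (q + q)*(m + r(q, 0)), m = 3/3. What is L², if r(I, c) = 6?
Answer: 100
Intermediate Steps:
m = 1 (m = 3*(⅓) = 1)
A(g, q) = 14*q (A(g, q) = (q + q)*(1 + 6) = (2*q)*7 = 14*q)
L = 10 (L = (-83 - 67)/(13 + 14*(-2)) = -150/(13 - 28) = -150/(-15) = -150*(-1/15) = 10)
L² = 10² = 100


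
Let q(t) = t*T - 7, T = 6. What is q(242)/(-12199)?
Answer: -1445/12199 ≈ -0.11845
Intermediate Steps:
q(t) = -7 + 6*t (q(t) = t*6 - 7 = 6*t - 7 = -7 + 6*t)
q(242)/(-12199) = (-7 + 6*242)/(-12199) = (-7 + 1452)*(-1/12199) = 1445*(-1/12199) = -1445/12199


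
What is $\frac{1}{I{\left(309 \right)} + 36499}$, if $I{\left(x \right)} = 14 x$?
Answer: $\frac{1}{40825} \approx 2.4495 \cdot 10^{-5}$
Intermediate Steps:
$\frac{1}{I{\left(309 \right)} + 36499} = \frac{1}{14 \cdot 309 + 36499} = \frac{1}{4326 + 36499} = \frac{1}{40825}$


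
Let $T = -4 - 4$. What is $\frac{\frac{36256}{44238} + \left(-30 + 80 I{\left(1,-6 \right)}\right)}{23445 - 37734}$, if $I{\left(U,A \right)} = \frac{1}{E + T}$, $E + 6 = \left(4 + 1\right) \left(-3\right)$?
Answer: $\frac{20487338}{9165693339} \approx 0.0022352$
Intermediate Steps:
$T = -8$
$E = -21$ ($E = -6 + \left(4 + 1\right) \left(-3\right) = -6 + 5 \left(-3\right) = -6 - 15 = -21$)
$I{\left(U,A \right)} = - \frac{1}{29}$ ($I{\left(U,A \right)} = \frac{1}{-21 - 8} = \frac{1}{-29} = - \frac{1}{29}$)
$\frac{\frac{36256}{44238} + \left(-30 + 80 I{\left(1,-6 \right)}\right)}{23445 - 37734} = \frac{\frac{36256}{44238} + \left(-30 + 80 \left(- \frac{1}{29}\right)\right)}{23445 - 37734} = \frac{36256 \cdot \frac{1}{44238} - \frac{950}{29}}{-14289} = \left(\frac{18128}{22119} - \frac{950}{29}\right) \left(- \frac{1}{14289}\right) = \left(- \frac{20487338}{641451}\right) \left(- \frac{1}{14289}\right) = \frac{20487338}{9165693339}$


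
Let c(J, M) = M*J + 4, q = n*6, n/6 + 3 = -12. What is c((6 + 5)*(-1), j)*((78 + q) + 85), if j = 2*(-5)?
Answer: -42978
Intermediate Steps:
n = -90 (n = -18 + 6*(-12) = -18 - 72 = -90)
q = -540 (q = -90*6 = -540)
j = -10
c(J, M) = 4 + J*M (c(J, M) = J*M + 4 = 4 + J*M)
c((6 + 5)*(-1), j)*((78 + q) + 85) = (4 + ((6 + 5)*(-1))*(-10))*((78 - 540) + 85) = (4 + (11*(-1))*(-10))*(-462 + 85) = (4 - 11*(-10))*(-377) = (4 + 110)*(-377) = 114*(-377) = -42978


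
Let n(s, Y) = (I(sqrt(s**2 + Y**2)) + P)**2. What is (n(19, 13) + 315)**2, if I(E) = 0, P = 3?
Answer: 104976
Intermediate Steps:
n(s, Y) = 9 (n(s, Y) = (0 + 3)**2 = 3**2 = 9)
(n(19, 13) + 315)**2 = (9 + 315)**2 = 324**2 = 104976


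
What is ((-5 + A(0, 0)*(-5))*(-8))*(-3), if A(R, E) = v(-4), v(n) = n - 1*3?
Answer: 720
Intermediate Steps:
v(n) = -3 + n (v(n) = n - 3 = -3 + n)
A(R, E) = -7 (A(R, E) = -3 - 4 = -7)
((-5 + A(0, 0)*(-5))*(-8))*(-3) = ((-5 - 7*(-5))*(-8))*(-3) = ((-5 + 35)*(-8))*(-3) = (30*(-8))*(-3) = -240*(-3) = 720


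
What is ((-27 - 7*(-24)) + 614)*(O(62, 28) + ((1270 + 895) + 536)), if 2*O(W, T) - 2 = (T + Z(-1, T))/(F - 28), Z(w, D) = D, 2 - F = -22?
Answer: 2034725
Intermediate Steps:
F = 24 (F = 2 - 1*(-22) = 2 + 22 = 24)
O(W, T) = 1 - T/4 (O(W, T) = 1 + ((T + T)/(24 - 28))/2 = 1 + ((2*T)/(-4))/2 = 1 + ((2*T)*(-1/4))/2 = 1 + (-T/2)/2 = 1 - T/4)
((-27 - 7*(-24)) + 614)*(O(62, 28) + ((1270 + 895) + 536)) = ((-27 - 7*(-24)) + 614)*((1 - 1/4*28) + ((1270 + 895) + 536)) = ((-27 + 168) + 614)*((1 - 7) + (2165 + 536)) = (141 + 614)*(-6 + 2701) = 755*2695 = 2034725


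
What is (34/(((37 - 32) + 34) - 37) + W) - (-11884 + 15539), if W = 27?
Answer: -3611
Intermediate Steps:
(34/(((37 - 32) + 34) - 37) + W) - (-11884 + 15539) = (34/(((37 - 32) + 34) - 37) + 27) - (-11884 + 15539) = (34/((5 + 34) - 37) + 27) - 1*3655 = (34/(39 - 37) + 27) - 3655 = (34/2 + 27) - 3655 = (34*(½) + 27) - 3655 = (17 + 27) - 3655 = 44 - 3655 = -3611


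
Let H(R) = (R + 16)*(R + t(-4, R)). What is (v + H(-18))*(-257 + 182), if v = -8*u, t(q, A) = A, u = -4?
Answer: -7800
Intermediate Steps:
H(R) = 2*R*(16 + R) (H(R) = (R + 16)*(R + R) = (16 + R)*(2*R) = 2*R*(16 + R))
v = 32 (v = -8*(-4) = 32)
(v + H(-18))*(-257 + 182) = (32 + 2*(-18)*(16 - 18))*(-257 + 182) = (32 + 2*(-18)*(-2))*(-75) = (32 + 72)*(-75) = 104*(-75) = -7800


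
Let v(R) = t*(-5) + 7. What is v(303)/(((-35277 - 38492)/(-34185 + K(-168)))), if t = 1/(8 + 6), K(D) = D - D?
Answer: 3179205/1032766 ≈ 3.0783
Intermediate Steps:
K(D) = 0
t = 1/14 ≈ 0.071429
v(R) = 93/14 (v(R) = (1/14)*(-5) + 7 = -5/14 + 7 = 93/14)
v(303)/(((-35277 - 38492)/(-34185 + K(-168)))) = 93/(14*(((-35277 - 38492)/(-34185 + 0)))) = 93/(14*((-73769/(-34185)))) = 93/(14*((-73769*(-1/34185)))) = 93/(14*(73769/34185)) = (93/14)*(34185/73769) = 3179205/1032766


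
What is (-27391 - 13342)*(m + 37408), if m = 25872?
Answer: -2577584240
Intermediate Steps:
(-27391 - 13342)*(m + 37408) = (-27391 - 13342)*(25872 + 37408) = -40733*63280 = -2577584240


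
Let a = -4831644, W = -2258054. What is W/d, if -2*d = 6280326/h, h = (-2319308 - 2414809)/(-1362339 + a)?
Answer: 1187765758702/2161124026581 ≈ 0.54961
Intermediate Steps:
h = 1578039/2064661 (h = (-2319308 - 2414809)/(-1362339 - 4831644) = -4734117/(-6193983) = -4734117*(-1/6193983) = 1578039/2064661 ≈ 0.76431)
d = -2161124026581/526013 (d = -3140163/1578039/2064661 = -3140163*2064661/1578039 = -1/2*4322248053162/526013 = -2161124026581/526013 ≈ -4.1085e+6)
W/d = -2258054/(-2161124026581/526013) = -2258054*(-526013/2161124026581) = 1187765758702/2161124026581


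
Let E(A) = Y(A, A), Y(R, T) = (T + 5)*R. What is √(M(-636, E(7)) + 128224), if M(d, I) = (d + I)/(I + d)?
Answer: 5*√5129 ≈ 358.08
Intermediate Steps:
Y(R, T) = R*(5 + T) (Y(R, T) = (5 + T)*R = R*(5 + T))
E(A) = A*(5 + A)
M(d, I) = 1 (M(d, I) = (I + d)/(I + d) = 1)
√(M(-636, E(7)) + 128224) = √(1 + 128224) = √128225 = 5*√5129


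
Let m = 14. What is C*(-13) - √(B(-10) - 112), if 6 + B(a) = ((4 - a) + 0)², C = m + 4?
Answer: -234 - √78 ≈ -242.83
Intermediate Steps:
C = 18 (C = 14 + 4 = 18)
B(a) = -6 + (4 - a)² (B(a) = -6 + ((4 - a) + 0)² = -6 + (4 - a)²)
C*(-13) - √(B(-10) - 112) = 18*(-13) - √((-6 + (-4 - 10)²) - 112) = -234 - √((-6 + (-14)²) - 112) = -234 - √((-6 + 196) - 112) = -234 - √(190 - 112) = -234 - √78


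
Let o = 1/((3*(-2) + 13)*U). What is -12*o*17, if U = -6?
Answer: 34/7 ≈ 4.8571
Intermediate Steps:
o = -1/42 (o = 1/((3*(-2) + 13)*(-6)) = -⅙/(-6 + 13) = -⅙/7 = (⅐)*(-⅙) = -1/42 ≈ -0.023810)
-12*o*17 = -12*(-1/42)*17 = (2/7)*17 = 34/7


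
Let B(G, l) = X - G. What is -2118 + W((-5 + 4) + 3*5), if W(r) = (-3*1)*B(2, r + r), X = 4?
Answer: -2124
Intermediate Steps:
B(G, l) = 4 - G
W(r) = -6 (W(r) = (-3*1)*(4 - 1*2) = -3*(4 - 2) = -3*2 = -6)
-2118 + W((-5 + 4) + 3*5) = -2118 - 6 = -2124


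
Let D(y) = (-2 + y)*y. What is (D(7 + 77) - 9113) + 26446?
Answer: 24221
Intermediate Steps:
D(y) = y*(-2 + y)
(D(7 + 77) - 9113) + 26446 = ((7 + 77)*(-2 + (7 + 77)) - 9113) + 26446 = (84*(-2 + 84) - 9113) + 26446 = (84*82 - 9113) + 26446 = (6888 - 9113) + 26446 = -2225 + 26446 = 24221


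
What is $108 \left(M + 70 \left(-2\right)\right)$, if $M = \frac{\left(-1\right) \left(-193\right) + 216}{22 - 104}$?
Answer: $- \frac{642006}{41} \approx -15659.0$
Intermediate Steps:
$M = - \frac{409}{82}$ ($M = \frac{193 + 216}{-82} = 409 \left(- \frac{1}{82}\right) = - \frac{409}{82} \approx -4.9878$)
$108 \left(M + 70 \left(-2\right)\right) = 108 \left(- \frac{409}{82} + 70 \left(-2\right)\right) = 108 \left(- \frac{409}{82} - 140\right) = 108 \left(- \frac{11889}{82}\right) = - \frac{642006}{41}$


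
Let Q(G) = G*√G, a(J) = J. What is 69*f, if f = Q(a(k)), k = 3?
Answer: 207*√3 ≈ 358.53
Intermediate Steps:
Q(G) = G^(3/2)
f = 3*√3 (f = 3^(3/2) = 3*√3 ≈ 5.1962)
69*f = 69*(3*√3) = 207*√3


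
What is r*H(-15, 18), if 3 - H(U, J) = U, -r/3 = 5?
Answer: -270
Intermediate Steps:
r = -15 (r = -3*5 = -15)
H(U, J) = 3 - U
r*H(-15, 18) = -15*(3 - 1*(-15)) = -15*(3 + 15) = -15*18 = -270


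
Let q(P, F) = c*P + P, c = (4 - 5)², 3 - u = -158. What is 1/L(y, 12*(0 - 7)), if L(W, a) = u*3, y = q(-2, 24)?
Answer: 1/483 ≈ 0.0020704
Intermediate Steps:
u = 161 (u = 3 - 1*(-158) = 3 + 158 = 161)
c = 1 (c = (-1)² = 1)
q(P, F) = 2*P (q(P, F) = 1*P + P = P + P = 2*P)
y = -4 (y = 2*(-2) = -4)
L(W, a) = 483 (L(W, a) = 161*3 = 483)
1/L(y, 12*(0 - 7)) = 1/483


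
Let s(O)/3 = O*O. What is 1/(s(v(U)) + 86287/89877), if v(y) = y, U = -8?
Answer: 89877/17342671 ≈ 0.0051824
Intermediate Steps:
s(O) = 3*O² (s(O) = 3*(O*O) = 3*O²)
1/(s(v(U)) + 86287/89877) = 1/(3*(-8)² + 86287/89877) = 1/(3*64 + 86287*(1/89877)) = 1/(192 + 86287/89877) = 1/(17342671/89877) = 89877/17342671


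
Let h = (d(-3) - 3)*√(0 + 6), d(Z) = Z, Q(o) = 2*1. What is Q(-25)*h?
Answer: -12*√6 ≈ -29.394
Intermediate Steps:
Q(o) = 2
h = -6*√6 (h = (-3 - 3)*√(0 + 6) = -6*√6 ≈ -14.697)
Q(-25)*h = 2*(-6*√6) = -12*√6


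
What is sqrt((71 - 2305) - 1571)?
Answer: I*sqrt(3805) ≈ 61.685*I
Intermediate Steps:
sqrt((71 - 2305) - 1571) = sqrt(-2234 - 1571) = sqrt(-3805) = I*sqrt(3805)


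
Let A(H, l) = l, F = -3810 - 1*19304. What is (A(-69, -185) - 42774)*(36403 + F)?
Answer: -570882151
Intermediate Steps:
F = -23114 (F = -3810 - 19304 = -23114)
(A(-69, -185) - 42774)*(36403 + F) = (-185 - 42774)*(36403 - 23114) = -42959*13289 = -570882151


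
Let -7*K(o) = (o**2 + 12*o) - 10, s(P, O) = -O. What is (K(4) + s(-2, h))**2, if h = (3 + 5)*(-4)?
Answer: 28900/49 ≈ 589.80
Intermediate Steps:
h = -32 (h = 8*(-4) = -32)
K(o) = 10/7 - 12*o/7 - o**2/7 (K(o) = -((o**2 + 12*o) - 10)/7 = -(-10 + o**2 + 12*o)/7 = 10/7 - 12*o/7 - o**2/7)
(K(4) + s(-2, h))**2 = ((10/7 - 12/7*4 - 1/7*4**2) - 1*(-32))**2 = ((10/7 - 48/7 - 1/7*16) + 32)**2 = ((10/7 - 48/7 - 16/7) + 32)**2 = (-54/7 + 32)**2 = (170/7)**2 = 28900/49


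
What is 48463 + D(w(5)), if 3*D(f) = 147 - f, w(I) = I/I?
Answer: 145535/3 ≈ 48512.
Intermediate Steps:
w(I) = 1
D(f) = 49 - f/3 (D(f) = (147 - f)/3 = 49 - f/3)
48463 + D(w(5)) = 48463 + (49 - ⅓*1) = 48463 + (49 - ⅓) = 48463 + 146/3 = 145535/3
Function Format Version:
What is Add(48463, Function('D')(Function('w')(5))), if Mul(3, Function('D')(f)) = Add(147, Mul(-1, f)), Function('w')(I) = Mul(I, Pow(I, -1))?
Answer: Rational(145535, 3) ≈ 48512.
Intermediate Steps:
Function('w')(I) = 1
Function('D')(f) = Add(49, Mul(Rational(-1, 3), f)) (Function('D')(f) = Mul(Rational(1, 3), Add(147, Mul(-1, f))) = Add(49, Mul(Rational(-1, 3), f)))
Add(48463, Function('D')(Function('w')(5))) = Add(48463, Add(49, Mul(Rational(-1, 3), 1))) = Add(48463, Add(49, Rational(-1, 3))) = Add(48463, Rational(146, 3)) = Rational(145535, 3)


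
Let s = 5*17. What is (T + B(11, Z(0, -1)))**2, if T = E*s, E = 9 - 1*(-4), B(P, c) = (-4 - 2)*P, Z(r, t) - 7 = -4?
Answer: 1079521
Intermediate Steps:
Z(r, t) = 3 (Z(r, t) = 7 - 4 = 3)
B(P, c) = -6*P
E = 13 (E = 9 + 4 = 13)
s = 85
T = 1105 (T = 13*85 = 1105)
(T + B(11, Z(0, -1)))**2 = (1105 - 6*11)**2 = (1105 - 66)**2 = 1039**2 = 1079521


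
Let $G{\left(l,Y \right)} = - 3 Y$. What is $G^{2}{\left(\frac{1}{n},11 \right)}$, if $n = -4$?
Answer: $1089$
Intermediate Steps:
$G^{2}{\left(\frac{1}{n},11 \right)} = \left(\left(-3\right) 11\right)^{2} = \left(-33\right)^{2} = 1089$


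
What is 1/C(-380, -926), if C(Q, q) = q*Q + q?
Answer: 1/350954 ≈ 2.8494e-6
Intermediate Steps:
C(Q, q) = q + Q*q (C(Q, q) = Q*q + q = q + Q*q)
1/C(-380, -926) = 1/(-926*(1 - 380)) = 1/(-926*(-379)) = 1/350954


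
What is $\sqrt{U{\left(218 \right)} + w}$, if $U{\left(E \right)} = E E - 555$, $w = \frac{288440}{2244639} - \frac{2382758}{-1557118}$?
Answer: $\frac{\sqrt{143450715459458239012405652910}}{1747583895201} \approx 216.73$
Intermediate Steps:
$w = \frac{2898783325141}{1747583895201}$ ($w = 288440 \cdot \frac{1}{2244639} - - \frac{1191379}{778559} = \frac{288440}{2244639} + \frac{1191379}{778559} = \frac{2898783325141}{1747583895201} \approx 1.6587$)
$U{\left(E \right)} = -555 + E^{2}$ ($U{\left(E \right)} = E^{2} - 555 = -555 + E^{2}$)
$\sqrt{U{\left(218 \right)} + w} = \sqrt{\left(-555 + 218^{2}\right) + \frac{2898783325141}{1747583895201}} = \sqrt{\left(-555 + 47524\right) + \frac{2898783325141}{1747583895201}} = \sqrt{46969 + \frac{2898783325141}{1747583895201}} = \sqrt{\frac{82085166757020910}{1747583895201}} = \frac{\sqrt{143450715459458239012405652910}}{1747583895201}$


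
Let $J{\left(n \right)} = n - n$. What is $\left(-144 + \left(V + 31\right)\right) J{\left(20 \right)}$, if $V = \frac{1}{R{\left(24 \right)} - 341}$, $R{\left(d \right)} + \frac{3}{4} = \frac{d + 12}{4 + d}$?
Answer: $0$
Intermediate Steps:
$R{\left(d \right)} = - \frac{3}{4} + \frac{12 + d}{4 + d}$ ($R{\left(d \right)} = - \frac{3}{4} + \frac{d + 12}{4 + d} = - \frac{3}{4} + \frac{12 + d}{4 + d}$)
$V = - \frac{28}{9533}$ ($V = \frac{1}{\frac{36 + 24}{4 \left(4 + 24\right)} - 341} = \frac{1}{\frac{1}{4} \cdot \frac{1}{28} \cdot 60 - 341} = \frac{1}{\frac{15}{28} - 341} = \frac{1}{- \frac{9533}{28}} = - \frac{28}{9533} \approx -0.0029372$)
$J{\left(n \right)} = 0$
$\left(-144 + \left(V + 31\right)\right) J{\left(20 \right)} = \left(-144 + \left(- \frac{28}{9533} + 31\right)\right) 0 = \left(-144 + \frac{295495}{9533}\right) 0 = \left(- \frac{1077257}{9533}\right) 0 = 0$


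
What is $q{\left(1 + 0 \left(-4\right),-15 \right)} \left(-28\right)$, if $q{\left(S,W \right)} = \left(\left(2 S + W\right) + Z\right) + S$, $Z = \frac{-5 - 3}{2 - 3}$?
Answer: $112$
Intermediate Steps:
$Z = 8$ ($Z = - \frac{8}{-1} = \left(-8\right) \left(-1\right) = 8$)
$q{\left(S,W \right)} = 8 + W + 3 S$ ($q{\left(S,W \right)} = \left(\left(2 S + W\right) + 8\right) + S = \left(\left(W + 2 S\right) + 8\right) + S = \left(8 + W + 2 S\right) + S = 8 + W + 3 S$)
$q{\left(1 + 0 \left(-4\right),-15 \right)} \left(-28\right) = \left(8 - 15 + 3 \left(1 + 0 \left(-4\right)\right)\right) \left(-28\right) = \left(8 - 15 + 3 \left(1 + 0\right)\right) \left(-28\right) = \left(8 - 15 + 3 \cdot 1\right) \left(-28\right) = \left(8 - 15 + 3\right) \left(-28\right) = \left(-4\right) \left(-28\right) = 112$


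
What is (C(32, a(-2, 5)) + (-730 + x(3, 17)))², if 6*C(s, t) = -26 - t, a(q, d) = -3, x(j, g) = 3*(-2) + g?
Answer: 18809569/36 ≈ 5.2249e+5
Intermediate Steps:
x(j, g) = -6 + g
C(s, t) = -13/3 - t/6 (C(s, t) = (-26 - t)/6 = -13/3 - t/6)
(C(32, a(-2, 5)) + (-730 + x(3, 17)))² = ((-13/3 - ⅙*(-3)) + (-730 + (-6 + 17)))² = ((-13/3 + ½) + (-730 + 11))² = (-23/6 - 719)² = (-4337/6)² = 18809569/36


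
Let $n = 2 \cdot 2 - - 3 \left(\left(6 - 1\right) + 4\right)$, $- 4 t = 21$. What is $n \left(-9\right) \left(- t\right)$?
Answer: $- \frac{5859}{4} \approx -1464.8$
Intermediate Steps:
$t = - \frac{21}{4}$ ($t = \left(- \frac{1}{4}\right) 21 = - \frac{21}{4} \approx -5.25$)
$n = 31$ ($n = 4 - - 3 \left(\left(6 - 1\right) + 4\right) = 4 - - 3 \left(5 + 4\right) = 4 - \left(-3\right) 9 = 4 - -27 = 4 + 27 = 31$)
$n \left(-9\right) \left(- t\right) = 31 \left(-9\right) \left(\left(-1\right) \left(- \frac{21}{4}\right)\right) = \left(-279\right) \frac{21}{4} = - \frac{5859}{4}$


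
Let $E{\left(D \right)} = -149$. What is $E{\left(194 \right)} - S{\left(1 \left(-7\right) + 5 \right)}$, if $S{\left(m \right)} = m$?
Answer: $-147$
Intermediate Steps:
$E{\left(194 \right)} - S{\left(1 \left(-7\right) + 5 \right)} = -149 - \left(1 \left(-7\right) + 5\right) = -149 - \left(-7 + 5\right) = -149 - -2 = -149 + 2 = -147$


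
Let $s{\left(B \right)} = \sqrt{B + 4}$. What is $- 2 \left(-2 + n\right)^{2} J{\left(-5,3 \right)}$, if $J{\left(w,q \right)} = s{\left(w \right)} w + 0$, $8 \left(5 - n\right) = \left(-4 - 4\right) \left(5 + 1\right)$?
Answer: $810 i \approx 810.0 i$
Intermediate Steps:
$s{\left(B \right)} = \sqrt{4 + B}$
$n = 11$ ($n = 5 - \frac{\left(-4 - 4\right) \left(5 + 1\right)}{8} = 5 - \frac{\left(-8\right) 6}{8} = 5 - -6 = 5 + 6 = 11$)
$J{\left(w,q \right)} = w \sqrt{4 + w}$ ($J{\left(w,q \right)} = \sqrt{4 + w} w + 0 = w \sqrt{4 + w} + 0 = w \sqrt{4 + w}$)
$- 2 \left(-2 + n\right)^{2} J{\left(-5,3 \right)} = - 2 \left(-2 + 11\right)^{2} \left(- 5 \sqrt{4 - 5}\right) = - 2 \cdot 9^{2} \left(- 5 \sqrt{-1}\right) = \left(-2\right) 81 \left(- 5 i\right) = - 162 \left(- 5 i\right) = 810 i$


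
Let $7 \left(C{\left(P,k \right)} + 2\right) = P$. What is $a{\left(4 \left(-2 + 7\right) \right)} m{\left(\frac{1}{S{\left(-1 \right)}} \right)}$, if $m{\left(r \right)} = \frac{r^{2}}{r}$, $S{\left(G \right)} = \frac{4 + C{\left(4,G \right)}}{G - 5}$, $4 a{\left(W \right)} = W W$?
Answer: $- \frac{700}{3} \approx -233.33$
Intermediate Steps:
$C{\left(P,k \right)} = -2 + \frac{P}{7}$
$a{\left(W \right)} = \frac{W^{2}}{4}$ ($a{\left(W \right)} = \frac{W W}{4} = \frac{W^{2}}{4}$)
$S{\left(G \right)} = \frac{18}{7 \left(-5 + G\right)}$ ($S{\left(G \right)} = \frac{4 + \left(-2 + \frac{1}{7} \cdot 4\right)}{G - 5} = \frac{4 + \left(-2 + \frac{4}{7}\right)}{-5 + G} = \frac{4 - \frac{10}{7}}{-5 + G} = \frac{18}{7 \left(-5 + G\right)}$)
$m{\left(r \right)} = r$
$a{\left(4 \left(-2 + 7\right) \right)} m{\left(\frac{1}{S{\left(-1 \right)}} \right)} = \frac{\frac{1}{4} \left(4 \left(-2 + 7\right)\right)^{2}}{\frac{18}{7} \frac{1}{-5 - 1}} = \frac{\frac{1}{4} \left(4 \cdot 5\right)^{2}}{\frac{18}{7} \frac{1}{-6}} = \frac{\frac{1}{4} \cdot 20^{2}}{\frac{18}{7} \left(- \frac{1}{6}\right)} = \frac{\frac{1}{4} \cdot 400}{- \frac{3}{7}} = 100 \left(- \frac{7}{3}\right) = - \frac{700}{3}$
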